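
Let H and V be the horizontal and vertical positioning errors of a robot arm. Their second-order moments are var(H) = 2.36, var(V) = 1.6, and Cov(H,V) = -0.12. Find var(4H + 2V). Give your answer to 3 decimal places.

var(4H + 2V) = (4)²·var(H) + (2)²·var(V) + 2·(4)·(2)·Cov(H,V)
= 16·2.36 + 4·1.6 + 16·-0.12 = 42.24

42.240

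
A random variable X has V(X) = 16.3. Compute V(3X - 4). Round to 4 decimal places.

V(3X - 4) = (3)²·V(X) = 9·16.3 = 146.7

146.7000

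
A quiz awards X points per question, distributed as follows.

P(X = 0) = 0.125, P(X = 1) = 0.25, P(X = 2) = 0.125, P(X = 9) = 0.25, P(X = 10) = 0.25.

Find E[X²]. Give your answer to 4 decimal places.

E[X²] = (0)²(0.125) + (1)²(0.25) + (2)²(0.125) + (9)²(0.25) + (10)²(0.25) = 46

46.0000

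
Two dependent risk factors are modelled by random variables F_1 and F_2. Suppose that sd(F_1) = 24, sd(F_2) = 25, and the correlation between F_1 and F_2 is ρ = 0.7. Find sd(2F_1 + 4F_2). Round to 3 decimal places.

137.928

Var(F_1) = (24)² = 576;  Var(F_2) = (25)² = 625
cov(F_1,F_2) = ρ·sd(F_1)·sd(F_2) = 0.7·24·25 = 420
Var(2F_1 + 4F_2) = (2)²·Var(F_1) + (4)²·Var(F_2) + 2·(2)·(4)·cov(F_1,F_2)
= 4·576 + 16·625 + 16·420 = 19024
sd(2F_1 + 4F_2) = √19024 ≈ 137.928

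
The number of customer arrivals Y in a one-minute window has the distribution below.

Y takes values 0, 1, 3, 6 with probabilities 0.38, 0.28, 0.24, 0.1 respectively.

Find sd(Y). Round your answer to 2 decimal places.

1.87

E[Y] = (0)(0.38) + (1)(0.28) + (3)(0.24) + (6)(0.1) = 1.6
E[Y²] = (0)²(0.38) + (1)²(0.28) + (3)²(0.24) + (6)²(0.1) = 6.04
Var(Y) = E[Y²] − (E[Y])² = 6.04 − (1.6)² = 3.48
sd(Y) = √3.48 ≈ 1.87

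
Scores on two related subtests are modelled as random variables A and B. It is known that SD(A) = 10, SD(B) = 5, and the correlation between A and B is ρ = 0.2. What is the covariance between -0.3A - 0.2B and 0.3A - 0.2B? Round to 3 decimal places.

Var(A) = (10)² = 100;  Var(B) = (5)² = 25
Cov(A,B) = ρ·SD(A)·SD(B) = 0.2·10·5 = 10
Cov(-0.3A - 0.2B, 0.3A - 0.2B) = (-0.3)(0.3)Var(A) + (-0.2)(-0.2)Var(B) + [(-0.3)(-0.2) + (-0.2)(0.3)]Cov(A,B)
= -0.09·100 + 0.04·25 + 0·10 = -8

-8.000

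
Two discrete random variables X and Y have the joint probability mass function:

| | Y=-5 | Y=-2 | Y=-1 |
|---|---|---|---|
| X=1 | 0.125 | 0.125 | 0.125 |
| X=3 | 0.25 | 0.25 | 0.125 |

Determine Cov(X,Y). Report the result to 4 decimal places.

-0.1563

E[X] = 2.25,  E[Y] = -2.875
E[XY] = -6.625
Cov(X,Y) = E[XY] − E[X]E[Y] = -6.625 − (2.25)(-2.875) = -0.15625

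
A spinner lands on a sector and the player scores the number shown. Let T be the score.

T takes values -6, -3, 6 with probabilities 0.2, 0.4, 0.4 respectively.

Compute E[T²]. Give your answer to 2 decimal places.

E[T²] = (-6)²(0.2) + (-3)²(0.4) + (6)²(0.4) = 25.2

25.20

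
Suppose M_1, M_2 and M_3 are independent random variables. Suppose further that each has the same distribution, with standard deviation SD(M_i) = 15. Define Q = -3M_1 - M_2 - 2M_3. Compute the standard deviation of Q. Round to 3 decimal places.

var(M_i) = (15)² = 225
By independence, var(Q) = (-3)²var(M_1) + (-1)²var(M_2) + (-2)²var(M_3)
= (-3)²·225 + (-1)²·225 + (-2)²·225 = 3150
SD(Q) = √3150 ≈ 56.125

56.125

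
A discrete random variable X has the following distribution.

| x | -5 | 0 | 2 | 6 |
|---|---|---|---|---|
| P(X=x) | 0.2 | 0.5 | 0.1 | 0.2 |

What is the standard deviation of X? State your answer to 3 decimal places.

E[X] = (-5)(0.2) + (0)(0.5) + (2)(0.1) + (6)(0.2) = 0.4
E[X²] = (-5)²(0.2) + (0)²(0.5) + (2)²(0.1) + (6)²(0.2) = 12.6
Var(X) = E[X²] − (E[X])² = 12.6 − (0.4)² = 12.44
SD(X) = √12.44 ≈ 3.527

3.527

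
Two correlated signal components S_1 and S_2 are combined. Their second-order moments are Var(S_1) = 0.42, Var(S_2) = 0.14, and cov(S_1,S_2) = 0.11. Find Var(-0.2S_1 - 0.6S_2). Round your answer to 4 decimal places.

Var(-0.2S_1 - 0.6S_2) = (-0.2)²·Var(S_1) + (-0.6)²·Var(S_2) + 2·(-0.2)·(-0.6)·cov(S_1,S_2)
= 0.04·0.42 + 0.36·0.14 + 0.24·0.11 = 0.0936

0.0936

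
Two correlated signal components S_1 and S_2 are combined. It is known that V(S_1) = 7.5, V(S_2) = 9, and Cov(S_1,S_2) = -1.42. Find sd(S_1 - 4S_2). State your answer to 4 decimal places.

12.7617

V(S_1 - 4S_2) = (1)²·V(S_1) + (-4)²·V(S_2) + 2·(1)·(-4)·Cov(S_1,S_2)
= 1·7.5 + 16·9 + -8·-1.42 = 162.86
sd(S_1 - 4S_2) = √162.86 ≈ 12.7617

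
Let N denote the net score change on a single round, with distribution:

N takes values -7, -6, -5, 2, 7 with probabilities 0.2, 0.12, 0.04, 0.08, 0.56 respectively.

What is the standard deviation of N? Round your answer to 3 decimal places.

6.307

E[N] = (-7)(0.2) + (-6)(0.12) + (-5)(0.04) + (2)(0.08) + (7)(0.56) = 1.76
E[N²] = (-7)²(0.2) + (-6)²(0.12) + (-5)²(0.04) + (2)²(0.08) + (7)²(0.56) = 42.88
var(N) = E[N²] − (E[N])² = 42.88 − (1.76)² = 39.7824
sd(N) = √39.7824 ≈ 6.307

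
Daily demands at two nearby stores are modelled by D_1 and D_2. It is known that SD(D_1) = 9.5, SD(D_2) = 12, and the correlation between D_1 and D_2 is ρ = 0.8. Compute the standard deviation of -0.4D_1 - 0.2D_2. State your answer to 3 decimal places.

5.898

var(D_1) = (9.5)² = 90.25;  var(D_2) = (12)² = 144
Cov(D_1,D_2) = ρ·SD(D_1)·SD(D_2) = 0.8·9.5·12 = 91.2
var(-0.4D_1 - 0.2D_2) = (-0.4)²·var(D_1) + (-0.2)²·var(D_2) + 2·(-0.4)·(-0.2)·Cov(D_1,D_2)
= 0.16·90.25 + 0.04·144 + 0.16·91.2 = 34.792
SD(-0.4D_1 - 0.2D_2) = √34.792 ≈ 5.898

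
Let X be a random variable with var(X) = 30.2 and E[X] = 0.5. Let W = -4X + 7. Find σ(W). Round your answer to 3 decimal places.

21.982

var(-4X + 7) = (-4)²·30.2 = 483.2
σ(W) = √483.2 ≈ 21.982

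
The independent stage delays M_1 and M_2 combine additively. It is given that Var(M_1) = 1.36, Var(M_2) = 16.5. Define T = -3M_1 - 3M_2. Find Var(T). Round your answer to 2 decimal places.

By independence, Var(T) = (-3)²Var(M_1) + (-3)²Var(M_2)
= (-3)²·1.36 + (-3)²·16.5 = 160.74

160.74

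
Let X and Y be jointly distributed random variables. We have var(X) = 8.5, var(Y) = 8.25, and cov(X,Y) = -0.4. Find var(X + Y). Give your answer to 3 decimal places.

15.950

var(X + Y) = (1)²·var(X) + (1)²·var(Y) + 2·(1)·(1)·cov(X,Y)
= 1·8.5 + 1·8.25 + 2·-0.4 = 15.95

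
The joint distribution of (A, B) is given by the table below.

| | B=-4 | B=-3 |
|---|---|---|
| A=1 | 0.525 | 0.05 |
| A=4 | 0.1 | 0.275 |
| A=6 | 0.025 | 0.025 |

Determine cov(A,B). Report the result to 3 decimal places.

E[A] = 2.375,  E[B] = -3.65
E[AB] = -8.2
cov(A,B) = E[AB] − E[A]E[B] = -8.2 − (2.375)(-3.65) = 0.46875

0.469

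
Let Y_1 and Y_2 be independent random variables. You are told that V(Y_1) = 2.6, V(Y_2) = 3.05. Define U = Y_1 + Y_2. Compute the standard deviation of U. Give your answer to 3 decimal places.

2.377

By independence, V(U) = (1)²V(Y_1) + (1)²V(Y_2)
= (1)²·2.6 + (1)²·3.05 = 5.65
SD(U) = √5.65 ≈ 2.377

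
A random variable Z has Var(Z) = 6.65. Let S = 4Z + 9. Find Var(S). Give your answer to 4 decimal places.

Var(4Z + 9) = (4)²·Var(Z) = 16·6.65 = 106.4

106.4000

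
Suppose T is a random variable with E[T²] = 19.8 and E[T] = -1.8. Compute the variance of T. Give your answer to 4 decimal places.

16.5600

Var(T) = 19.8 − (-1.8)² = 16.56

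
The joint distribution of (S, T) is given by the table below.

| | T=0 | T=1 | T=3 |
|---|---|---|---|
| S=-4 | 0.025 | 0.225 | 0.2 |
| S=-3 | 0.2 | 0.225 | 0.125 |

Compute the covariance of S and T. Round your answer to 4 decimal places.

-0.1838

E[S] = -3.45,  E[T] = 1.425
E[ST] = -5.1
Cov(S,T) = E[ST] − E[S]E[T] = -5.1 − (-3.45)(1.425) = -0.18375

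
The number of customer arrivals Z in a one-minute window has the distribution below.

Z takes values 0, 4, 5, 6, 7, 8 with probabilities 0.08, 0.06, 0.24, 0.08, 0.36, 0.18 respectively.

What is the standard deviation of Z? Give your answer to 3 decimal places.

2.104

E[Z] = (0)(0.08) + (4)(0.06) + (5)(0.24) + (6)(0.08) + (7)(0.36) + (8)(0.18) = 5.88
E[Z²] = (0)²(0.08) + (4)²(0.06) + (5)²(0.24) + (6)²(0.08) + (7)²(0.36) + (8)²(0.18) = 39
V(Z) = E[Z²] − (E[Z])² = 39 − (5.88)² = 4.4256
SD(Z) = √4.4256 ≈ 2.104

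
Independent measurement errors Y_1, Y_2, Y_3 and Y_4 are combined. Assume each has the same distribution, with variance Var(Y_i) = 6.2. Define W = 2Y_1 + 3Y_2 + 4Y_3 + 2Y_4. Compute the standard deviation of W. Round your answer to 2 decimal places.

By independence, Var(W) = (2)²Var(Y_1) + (3)²Var(Y_2) + (4)²Var(Y_3) + (2)²Var(Y_4)
= (2)²·6.2 + (3)²·6.2 + (4)²·6.2 + (2)²·6.2 = 204.6
SD(W) = √204.6 ≈ 14.30

14.30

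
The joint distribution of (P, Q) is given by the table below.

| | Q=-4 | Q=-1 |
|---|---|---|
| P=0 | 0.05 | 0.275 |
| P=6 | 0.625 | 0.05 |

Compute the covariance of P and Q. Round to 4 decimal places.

E[P] = 4.05,  E[Q] = -3.025
E[PQ] = -15.3
Cov(P,Q) = E[PQ] − E[P]E[Q] = -15.3 − (4.05)(-3.025) = -3.04875

-3.0488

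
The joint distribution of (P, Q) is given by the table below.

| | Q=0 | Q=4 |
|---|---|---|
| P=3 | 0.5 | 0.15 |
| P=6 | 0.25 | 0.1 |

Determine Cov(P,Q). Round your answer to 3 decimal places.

E[P] = 4.05,  E[Q] = 1
E[PQ] = 4.2
Cov(P,Q) = E[PQ] − E[P]E[Q] = 4.2 − (4.05)(1) = 0.15

0.150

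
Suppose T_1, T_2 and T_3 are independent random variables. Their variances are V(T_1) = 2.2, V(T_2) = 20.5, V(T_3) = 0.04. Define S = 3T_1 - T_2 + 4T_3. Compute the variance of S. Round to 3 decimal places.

By independence, V(S) = (3)²V(T_1) + (-1)²V(T_2) + (4)²V(T_3)
= (3)²·2.2 + (-1)²·20.5 + (4)²·0.04 = 40.94

40.940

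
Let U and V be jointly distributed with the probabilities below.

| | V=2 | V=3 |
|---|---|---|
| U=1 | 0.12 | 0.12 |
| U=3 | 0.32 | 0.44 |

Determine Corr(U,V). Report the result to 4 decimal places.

E[U] = 2.52,  E[V] = 2.56
E[UV] = 6.48
Cov(U,V) = E[UV] − E[U]E[V] = 6.48 − (2.52)(2.56) = 0.0288
Var(U) = 0.7296,  Var(V) = 0.2464
ρ = 0.0288 / √(0.7296·0.2464) ≈ 0.0679

0.0679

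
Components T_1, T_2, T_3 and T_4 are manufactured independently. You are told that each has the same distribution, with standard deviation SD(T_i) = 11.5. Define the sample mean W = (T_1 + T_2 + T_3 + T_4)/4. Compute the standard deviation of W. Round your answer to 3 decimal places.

V(T_i) = (11.5)² = 132.25
By independence, V(W) = (0.25)²V(T_1) + (0.25)²V(T_2) + (0.25)²V(T_3) + (0.25)²V(T_4)
= (0.25)²·132.25 + (0.25)²·132.25 + (0.25)²·132.25 + (0.25)²·132.25 = 33.0625
SD(W) = √33.0625 ≈ 5.750

5.750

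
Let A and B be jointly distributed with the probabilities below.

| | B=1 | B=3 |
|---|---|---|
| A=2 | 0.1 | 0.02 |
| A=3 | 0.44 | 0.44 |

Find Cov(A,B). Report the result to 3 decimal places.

0.070

E[A] = 2.88,  E[B] = 1.92
E[AB] = 5.6
Cov(A,B) = E[AB] − E[A]E[B] = 5.6 − (2.88)(1.92) = 0.0704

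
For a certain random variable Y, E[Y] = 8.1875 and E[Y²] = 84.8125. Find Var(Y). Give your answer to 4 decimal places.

Var(Y) = 84.8125 − (8.1875)² = 17.77734375

17.7773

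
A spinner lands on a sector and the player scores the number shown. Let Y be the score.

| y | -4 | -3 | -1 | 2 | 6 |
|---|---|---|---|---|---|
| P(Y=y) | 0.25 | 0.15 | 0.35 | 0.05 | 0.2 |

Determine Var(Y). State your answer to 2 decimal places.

12.85

E[Y] = (-4)(0.25) + (-3)(0.15) + (-1)(0.35) + (2)(0.05) + (6)(0.2) = -0.5
E[Y²] = (-4)²(0.25) + (-3)²(0.15) + (-1)²(0.35) + (2)²(0.05) + (6)²(0.2) = 13.1
Var(Y) = E[Y²] − (E[Y])² = 13.1 − (-0.5)² = 12.85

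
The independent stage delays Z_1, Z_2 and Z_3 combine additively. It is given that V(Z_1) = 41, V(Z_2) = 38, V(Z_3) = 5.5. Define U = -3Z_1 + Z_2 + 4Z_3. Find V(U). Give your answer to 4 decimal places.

495.0000

By independence, V(U) = (-3)²V(Z_1) + (1)²V(Z_2) + (4)²V(Z_3)
= (-3)²·41 + (1)²·38 + (4)²·5.5 = 495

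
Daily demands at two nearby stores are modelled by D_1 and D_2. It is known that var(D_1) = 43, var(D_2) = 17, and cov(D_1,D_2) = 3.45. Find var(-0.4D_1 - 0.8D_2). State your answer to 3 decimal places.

19.968

var(-0.4D_1 - 0.8D_2) = (-0.4)²·var(D_1) + (-0.8)²·var(D_2) + 2·(-0.4)·(-0.8)·cov(D_1,D_2)
= 0.16·43 + 0.64·17 + 0.64·3.45 = 19.968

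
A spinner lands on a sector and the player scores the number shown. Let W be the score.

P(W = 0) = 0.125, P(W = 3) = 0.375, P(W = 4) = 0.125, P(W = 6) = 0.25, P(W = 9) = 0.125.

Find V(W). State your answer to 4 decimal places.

E[W] = (0)(0.125) + (3)(0.375) + (4)(0.125) + (6)(0.25) + (9)(0.125) = 4.25
E[W²] = (0)²(0.125) + (3)²(0.375) + (4)²(0.125) + (6)²(0.25) + (9)²(0.125) = 24.5
V(W) = E[W²] − (E[W])² = 24.5 − (4.25)² = 6.4375

6.4375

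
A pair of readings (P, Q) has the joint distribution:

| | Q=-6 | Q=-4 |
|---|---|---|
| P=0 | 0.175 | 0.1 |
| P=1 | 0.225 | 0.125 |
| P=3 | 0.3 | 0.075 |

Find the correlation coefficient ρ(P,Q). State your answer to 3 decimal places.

E[P] = 1.475,  E[Q] = -5.4
E[PQ] = -8.15
Cov(P,Q) = E[PQ] − E[P]E[Q] = -8.15 − (1.475)(-5.4) = -0.185
Var(P) = 1.549375,  Var(Q) = 0.84
ρ = -0.185 / √(1.549375·0.84) ≈ -0.162

-0.162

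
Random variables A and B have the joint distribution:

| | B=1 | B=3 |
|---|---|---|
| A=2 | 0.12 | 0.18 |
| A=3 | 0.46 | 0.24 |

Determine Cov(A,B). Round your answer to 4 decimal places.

E[A] = 2.7,  E[B] = 1.84
E[AB] = 4.86
Cov(A,B) = E[AB] − E[A]E[B] = 4.86 − (2.7)(1.84) = -0.108

-0.1080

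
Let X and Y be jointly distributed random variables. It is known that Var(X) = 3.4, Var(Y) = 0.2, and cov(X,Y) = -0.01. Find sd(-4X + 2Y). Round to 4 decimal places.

7.4404

Var(-4X + 2Y) = (-4)²·Var(X) + (2)²·Var(Y) + 2·(-4)·(2)·cov(X,Y)
= 16·3.4 + 4·0.2 + -16·-0.01 = 55.36
sd(-4X + 2Y) = √55.36 ≈ 7.4404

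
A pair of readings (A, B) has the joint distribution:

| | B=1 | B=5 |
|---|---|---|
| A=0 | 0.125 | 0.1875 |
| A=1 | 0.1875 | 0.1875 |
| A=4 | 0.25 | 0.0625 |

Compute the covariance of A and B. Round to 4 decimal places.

-1.0938

E[A] = 1.625,  E[B] = 2.75
E[AB] = 3.375
Cov(A,B) = E[AB] − E[A]E[B] = 3.375 − (1.625)(2.75) = -1.09375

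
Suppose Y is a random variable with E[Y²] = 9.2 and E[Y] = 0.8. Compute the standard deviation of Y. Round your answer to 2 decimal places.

Var(Y) = 9.2 − (0.8)² = 8.56
SD(Y) = √8.56 ≈ 2.93

2.93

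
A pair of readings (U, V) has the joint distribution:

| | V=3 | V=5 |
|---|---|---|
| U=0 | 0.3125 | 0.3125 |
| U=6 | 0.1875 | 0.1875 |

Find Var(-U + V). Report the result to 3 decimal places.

9.438

E[U] = 2.25,  E[V] = 4,  E[UV] = 9
Var(U) = 13.5 − (2.25)² = 8.4375;  Var(V) = 17 − (4)² = 1
Cov(U,V) = 9 − (2.25)(4) = 0
Var(-U + V) = (-1)²·8.4375 + (1)²·1 + 2·(-1)·(1)·0 = 9.4375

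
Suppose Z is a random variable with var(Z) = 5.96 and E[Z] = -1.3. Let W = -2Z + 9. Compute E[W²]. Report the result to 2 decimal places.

158.40

E[-2Z + 9] = -2·-1.3 + 9 = 11.6
var(-2Z + 9) = (-2)²·5.96 = 23.84
E[W²] = var(W) + (E[W])² = 23.84 + (11.6)² = 158.4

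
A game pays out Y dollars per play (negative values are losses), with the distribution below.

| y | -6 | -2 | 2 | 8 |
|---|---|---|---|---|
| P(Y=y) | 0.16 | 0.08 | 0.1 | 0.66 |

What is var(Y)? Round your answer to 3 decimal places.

E[Y] = (-6)(0.16) + (-2)(0.08) + (2)(0.1) + (8)(0.66) = 4.36
E[Y²] = (-6)²(0.16) + (-2)²(0.08) + (2)²(0.1) + (8)²(0.66) = 48.72
var(Y) = E[Y²] − (E[Y])² = 48.72 − (4.36)² = 29.7104

29.710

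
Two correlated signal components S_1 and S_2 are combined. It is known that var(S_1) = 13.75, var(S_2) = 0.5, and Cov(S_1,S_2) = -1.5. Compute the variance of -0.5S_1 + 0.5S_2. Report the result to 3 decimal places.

4.313

var(-0.5S_1 + 0.5S_2) = (-0.5)²·var(S_1) + (0.5)²·var(S_2) + 2·(-0.5)·(0.5)·Cov(S_1,S_2)
= 0.25·13.75 + 0.25·0.5 + -0.5·-1.5 = 4.3125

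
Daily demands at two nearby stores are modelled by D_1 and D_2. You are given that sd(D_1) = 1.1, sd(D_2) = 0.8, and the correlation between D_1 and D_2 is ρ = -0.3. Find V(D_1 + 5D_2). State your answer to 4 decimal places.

V(D_1) = (1.1)² = 1.21;  V(D_2) = (0.8)² = 0.64
cov(D_1,D_2) = ρ·sd(D_1)·sd(D_2) = -0.3·1.1·0.8 = -0.264
V(D_1 + 5D_2) = (1)²·V(D_1) + (5)²·V(D_2) + 2·(1)·(5)·cov(D_1,D_2)
= 1·1.21 + 25·0.64 + 10·-0.264 = 14.57

14.5700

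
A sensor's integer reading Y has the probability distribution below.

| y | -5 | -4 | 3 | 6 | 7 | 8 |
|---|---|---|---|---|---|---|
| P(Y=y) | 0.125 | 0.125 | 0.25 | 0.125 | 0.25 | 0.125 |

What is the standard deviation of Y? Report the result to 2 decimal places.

4.73

E[Y] = (-5)(0.125) + (-4)(0.125) + (3)(0.25) + (6)(0.125) + (7)(0.25) + (8)(0.125) = 3.125
E[Y²] = (-5)²(0.125) + (-4)²(0.125) + (3)²(0.25) + (6)²(0.125) + (7)²(0.25) + (8)²(0.125) = 32.125
Var(Y) = E[Y²] − (E[Y])² = 32.125 − (3.125)² = 22.359375
SD(Y) = √22.359375 ≈ 4.73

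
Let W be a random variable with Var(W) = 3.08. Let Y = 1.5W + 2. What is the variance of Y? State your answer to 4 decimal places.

Var(1.5W + 2) = (1.5)²·Var(W) = 2.25·3.08 = 6.93

6.9300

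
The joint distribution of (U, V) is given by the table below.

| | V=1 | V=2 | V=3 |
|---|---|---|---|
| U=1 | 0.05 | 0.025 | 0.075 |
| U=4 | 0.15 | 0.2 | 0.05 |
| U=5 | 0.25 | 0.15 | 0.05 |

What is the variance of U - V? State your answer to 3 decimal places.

E[U] = 4,  E[V] = 1.725,  E[UV] = 6.625
Var(U) = 17.8 − (4)² = 1.8;  Var(V) = 3.525 − (1.725)² = 0.549375
cov(U,V) = 6.625 − (4)(1.725) = -0.275
Var(U - V) = (1)²·1.8 + (-1)²·0.549375 + 2·(1)·(-1)·-0.275 = 2.899375

2.899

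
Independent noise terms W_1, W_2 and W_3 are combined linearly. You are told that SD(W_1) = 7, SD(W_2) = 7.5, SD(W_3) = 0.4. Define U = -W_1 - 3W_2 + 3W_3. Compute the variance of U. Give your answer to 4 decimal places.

var(W_1) = 49, var(W_2) = 56.25, var(W_3) = 0.16
By independence, var(U) = (-1)²var(W_1) + (-3)²var(W_2) + (3)²var(W_3)
= (-1)²·49 + (-3)²·56.25 + (3)²·0.16 = 556.69

556.6900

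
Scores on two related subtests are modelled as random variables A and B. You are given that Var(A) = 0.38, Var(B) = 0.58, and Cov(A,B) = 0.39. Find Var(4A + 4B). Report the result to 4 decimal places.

27.8400

Var(4A + 4B) = (4)²·Var(A) + (4)²·Var(B) + 2·(4)·(4)·Cov(A,B)
= 16·0.38 + 16·0.58 + 32·0.39 = 27.84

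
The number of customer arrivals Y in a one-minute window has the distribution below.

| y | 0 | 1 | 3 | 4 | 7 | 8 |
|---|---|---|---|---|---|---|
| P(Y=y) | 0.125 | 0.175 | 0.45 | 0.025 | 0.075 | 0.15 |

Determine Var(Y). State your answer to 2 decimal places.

E[Y] = (0)(0.125) + (1)(0.175) + (3)(0.45) + (4)(0.025) + (7)(0.075) + (8)(0.15) = 3.35
E[Y²] = (0)²(0.125) + (1)²(0.175) + (3)²(0.45) + (4)²(0.025) + (7)²(0.075) + (8)²(0.15) = 17.9
Var(Y) = E[Y²] − (E[Y])² = 17.9 − (3.35)² = 6.6775

6.68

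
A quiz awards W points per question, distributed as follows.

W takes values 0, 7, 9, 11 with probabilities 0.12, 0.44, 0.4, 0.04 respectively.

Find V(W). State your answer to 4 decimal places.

E[W] = (0)(0.12) + (7)(0.44) + (9)(0.4) + (11)(0.04) = 7.12
E[W²] = (0)²(0.12) + (7)²(0.44) + (9)²(0.4) + (11)²(0.04) = 58.8
V(W) = E[W²] − (E[W])² = 58.8 − (7.12)² = 8.1056

8.1056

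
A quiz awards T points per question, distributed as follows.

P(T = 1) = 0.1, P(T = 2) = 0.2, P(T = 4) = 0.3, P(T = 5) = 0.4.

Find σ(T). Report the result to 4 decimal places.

1.4177

E[T] = (1)(0.1) + (2)(0.2) + (4)(0.3) + (5)(0.4) = 3.7
E[T²] = (1)²(0.1) + (2)²(0.2) + (4)²(0.3) + (5)²(0.4) = 15.7
V(T) = E[T²] − (E[T])² = 15.7 − (3.7)² = 2.01
σ(T) = √2.01 ≈ 1.4177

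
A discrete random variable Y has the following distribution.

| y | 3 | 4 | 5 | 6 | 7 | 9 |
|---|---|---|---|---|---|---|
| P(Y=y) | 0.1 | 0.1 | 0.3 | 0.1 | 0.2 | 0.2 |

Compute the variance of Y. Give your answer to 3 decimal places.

3.600

E[Y] = (3)(0.1) + (4)(0.1) + (5)(0.3) + (6)(0.1) + (7)(0.2) + (9)(0.2) = 6
E[Y²] = (3)²(0.1) + (4)²(0.1) + (5)²(0.3) + (6)²(0.1) + (7)²(0.2) + (9)²(0.2) = 39.6
var(Y) = E[Y²] − (E[Y])² = 39.6 − (6)² = 3.6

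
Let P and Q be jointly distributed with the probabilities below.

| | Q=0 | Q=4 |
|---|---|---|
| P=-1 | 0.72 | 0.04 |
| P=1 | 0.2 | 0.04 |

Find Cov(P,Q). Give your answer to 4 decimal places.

0.1664

E[P] = -0.52,  E[Q] = 0.32
E[PQ] = 0
Cov(P,Q) = E[PQ] − E[P]E[Q] = 0 − (-0.52)(0.32) = 0.1664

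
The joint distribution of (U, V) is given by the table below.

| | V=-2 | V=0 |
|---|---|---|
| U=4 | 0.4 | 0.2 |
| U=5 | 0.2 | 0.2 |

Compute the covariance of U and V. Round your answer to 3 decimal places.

0.080

E[U] = 4.4,  E[V] = -1.2
E[UV] = -5.2
Cov(U,V) = E[UV] − E[U]E[V] = -5.2 − (4.4)(-1.2) = 0.08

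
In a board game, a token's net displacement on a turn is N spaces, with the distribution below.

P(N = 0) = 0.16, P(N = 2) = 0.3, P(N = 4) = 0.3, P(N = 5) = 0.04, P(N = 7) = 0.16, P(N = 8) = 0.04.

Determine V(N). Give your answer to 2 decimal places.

E[N] = (0)(0.16) + (2)(0.3) + (4)(0.3) + (5)(0.04) + (7)(0.16) + (8)(0.04) = 3.44
E[N²] = (0)²(0.16) + (2)²(0.3) + (4)²(0.3) + (5)²(0.04) + (7)²(0.16) + (8)²(0.04) = 17.4
V(N) = E[N²] − (E[N])² = 17.4 − (3.44)² = 5.5664

5.57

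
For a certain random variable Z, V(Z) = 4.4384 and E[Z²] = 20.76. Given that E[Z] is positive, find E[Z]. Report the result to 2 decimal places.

(E[Z])² = E[Z²] − V(Z) = 20.76 − 4.4384 = 16.3216
E[Z] = √16.3216 = 4.04

4.04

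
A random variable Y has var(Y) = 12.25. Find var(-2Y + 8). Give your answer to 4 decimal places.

var(-2Y + 8) = (-2)²·var(Y) = 4·12.25 = 49

49.0000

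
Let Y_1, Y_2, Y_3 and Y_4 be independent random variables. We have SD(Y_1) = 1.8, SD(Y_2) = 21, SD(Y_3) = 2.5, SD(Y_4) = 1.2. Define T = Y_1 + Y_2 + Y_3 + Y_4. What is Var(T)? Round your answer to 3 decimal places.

Var(Y_1) = 3.24, Var(Y_2) = 441, Var(Y_3) = 6.25, Var(Y_4) = 1.44
By independence, Var(T) = (1)²Var(Y_1) + (1)²Var(Y_2) + (1)²Var(Y_3) + (1)²Var(Y_4)
= (1)²·3.24 + (1)²·441 + (1)²·6.25 + (1)²·1.44 = 451.93

451.930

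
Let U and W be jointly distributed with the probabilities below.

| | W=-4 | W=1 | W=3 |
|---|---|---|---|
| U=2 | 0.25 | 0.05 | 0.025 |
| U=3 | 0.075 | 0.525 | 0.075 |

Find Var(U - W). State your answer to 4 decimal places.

5.2400

E[U] = 2.675,  E[W] = -0.425,  E[UW] = -0.4
Var(U) = 7.375 − (2.675)² = 0.219375;  Var(W) = 6.675 − (-0.425)² = 6.494375
Cov(U,W) = -0.4 − (2.675)(-0.425) = 0.736875
Var(U - W) = (1)²·0.219375 + (-1)²·6.494375 + 2·(1)·(-1)·0.736875 = 5.24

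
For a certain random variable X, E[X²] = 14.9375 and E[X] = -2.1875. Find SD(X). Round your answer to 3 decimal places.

var(X) = 14.9375 − (-2.1875)² = 10.15234375
SD(X) = √10.15234375 ≈ 3.186

3.186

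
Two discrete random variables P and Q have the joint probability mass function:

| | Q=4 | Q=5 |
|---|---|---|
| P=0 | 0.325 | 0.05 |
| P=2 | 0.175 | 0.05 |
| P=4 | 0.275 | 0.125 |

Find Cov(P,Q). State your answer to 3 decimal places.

E[P] = 2.05,  E[Q] = 4.225
E[PQ] = 8.8
Cov(P,Q) = E[PQ] − E[P]E[Q] = 8.8 − (2.05)(4.225) = 0.13875

0.139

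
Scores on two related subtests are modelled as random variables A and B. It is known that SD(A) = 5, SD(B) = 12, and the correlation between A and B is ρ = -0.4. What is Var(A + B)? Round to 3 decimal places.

121.000

Var(A) = (5)² = 25;  Var(B) = (12)² = 144
cov(A,B) = ρ·SD(A)·SD(B) = -0.4·5·12 = -24
Var(A + B) = (1)²·Var(A) + (1)²·Var(B) + 2·(1)·(1)·cov(A,B)
= 1·25 + 1·144 + 2·-24 = 121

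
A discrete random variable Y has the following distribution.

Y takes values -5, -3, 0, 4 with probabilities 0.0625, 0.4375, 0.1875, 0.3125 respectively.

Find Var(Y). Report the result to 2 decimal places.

10.36

E[Y] = (-5)(0.0625) + (-3)(0.4375) + (0)(0.1875) + (4)(0.3125) = -0.375
E[Y²] = (-5)²(0.0625) + (-3)²(0.4375) + (0)²(0.1875) + (4)²(0.3125) = 10.5
Var(Y) = E[Y²] − (E[Y])² = 10.5 − (-0.375)² = 10.359375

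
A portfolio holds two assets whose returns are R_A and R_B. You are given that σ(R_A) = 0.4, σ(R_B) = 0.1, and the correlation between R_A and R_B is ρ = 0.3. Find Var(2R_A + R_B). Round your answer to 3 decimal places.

0.698

Var(R_A) = (0.4)² = 0.16;  Var(R_B) = (0.1)² = 0.01
Cov(R_A,R_B) = ρ·σ(R_A)·σ(R_B) = 0.3·0.4·0.1 = 0.012
Var(2R_A + R_B) = (2)²·Var(R_A) + (1)²·Var(R_B) + 2·(2)·(1)·Cov(R_A,R_B)
= 4·0.16 + 1·0.01 + 4·0.012 = 0.698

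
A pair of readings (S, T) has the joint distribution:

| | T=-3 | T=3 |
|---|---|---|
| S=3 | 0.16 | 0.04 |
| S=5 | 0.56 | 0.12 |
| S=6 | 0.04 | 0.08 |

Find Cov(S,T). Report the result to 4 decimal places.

E[S] = 4.72,  E[T] = -1.56
E[ST] = -6.96
Cov(S,T) = E[ST] − E[S]E[T] = -6.96 − (4.72)(-1.56) = 0.4032

0.4032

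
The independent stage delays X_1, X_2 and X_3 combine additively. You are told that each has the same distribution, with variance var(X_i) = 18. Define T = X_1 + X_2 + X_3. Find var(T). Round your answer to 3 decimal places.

54.000

By independence, var(T) = (1)²var(X_1) + (1)²var(X_2) + (1)²var(X_3)
= (1)²·18 + (1)²·18 + (1)²·18 = 54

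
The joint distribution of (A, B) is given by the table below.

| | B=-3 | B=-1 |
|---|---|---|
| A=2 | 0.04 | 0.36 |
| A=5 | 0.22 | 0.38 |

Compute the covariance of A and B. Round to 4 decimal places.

-0.3840

E[A] = 3.8,  E[B] = -1.52
E[AB] = -6.16
Cov(A,B) = E[AB] − E[A]E[B] = -6.16 − (3.8)(-1.52) = -0.384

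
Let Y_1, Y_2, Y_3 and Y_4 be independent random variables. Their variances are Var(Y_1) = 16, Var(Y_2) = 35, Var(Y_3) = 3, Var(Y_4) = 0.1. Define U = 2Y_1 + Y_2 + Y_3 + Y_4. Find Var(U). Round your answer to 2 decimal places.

By independence, Var(U) = (2)²Var(Y_1) + (1)²Var(Y_2) + (1)²Var(Y_3) + (1)²Var(Y_4)
= (2)²·16 + (1)²·35 + (1)²·3 + (1)²·0.1 = 102.1

102.10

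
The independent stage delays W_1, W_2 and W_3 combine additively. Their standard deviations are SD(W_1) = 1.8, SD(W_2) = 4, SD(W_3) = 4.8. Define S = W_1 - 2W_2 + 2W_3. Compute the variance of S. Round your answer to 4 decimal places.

159.4000

Var(W_1) = 3.24, Var(W_2) = 16, Var(W_3) = 23.04
By independence, Var(S) = (1)²Var(W_1) + (-2)²Var(W_2) + (2)²Var(W_3)
= (1)²·3.24 + (-2)²·16 + (2)²·23.04 = 159.4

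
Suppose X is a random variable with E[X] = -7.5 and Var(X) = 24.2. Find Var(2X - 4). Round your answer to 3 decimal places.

Var(2X - 4) = (2)²·Var(X) = 4·24.2 = 96.8

96.800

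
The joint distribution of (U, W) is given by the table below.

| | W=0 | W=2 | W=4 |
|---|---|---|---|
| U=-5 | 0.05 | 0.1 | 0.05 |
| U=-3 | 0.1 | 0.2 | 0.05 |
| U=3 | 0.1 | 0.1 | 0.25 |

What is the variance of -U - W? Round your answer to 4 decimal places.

E[U] = -0.7,  E[W] = 2.2,  E[UW] = -0.2
var(U) = 12.2 − (-0.7)² = 11.71;  var(W) = 7.2 − (2.2)² = 2.36
Cov(U,W) = -0.2 − (-0.7)(2.2) = 1.34
var(-U - W) = (-1)²·11.71 + (-1)²·2.36 + 2·(-1)·(-1)·1.34 = 16.75

16.7500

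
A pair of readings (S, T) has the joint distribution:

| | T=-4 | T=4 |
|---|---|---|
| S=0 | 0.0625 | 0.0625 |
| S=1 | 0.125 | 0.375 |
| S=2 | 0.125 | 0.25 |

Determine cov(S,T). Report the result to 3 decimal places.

E[S] = 1.25,  E[T] = 1.5
E[ST] = 2
cov(S,T) = E[ST] − E[S]E[T] = 2 − (1.25)(1.5) = 0.125

0.125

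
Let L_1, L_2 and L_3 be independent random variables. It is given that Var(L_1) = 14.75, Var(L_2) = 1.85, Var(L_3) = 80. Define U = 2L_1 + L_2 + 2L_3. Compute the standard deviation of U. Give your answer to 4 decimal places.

By independence, Var(U) = (2)²Var(L_1) + (1)²Var(L_2) + (2)²Var(L_3)
= (2)²·14.75 + (1)²·1.85 + (2)²·80 = 380.85
σ(U) = √380.85 ≈ 19.5154

19.5154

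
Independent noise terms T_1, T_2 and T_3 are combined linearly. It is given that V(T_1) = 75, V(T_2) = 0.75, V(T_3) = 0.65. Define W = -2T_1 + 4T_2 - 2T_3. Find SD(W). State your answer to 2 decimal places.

17.74

By independence, V(W) = (-2)²V(T_1) + (4)²V(T_2) + (-2)²V(T_3)
= (-2)²·75 + (4)²·0.75 + (-2)²·0.65 = 314.6
SD(W) = √314.6 ≈ 17.74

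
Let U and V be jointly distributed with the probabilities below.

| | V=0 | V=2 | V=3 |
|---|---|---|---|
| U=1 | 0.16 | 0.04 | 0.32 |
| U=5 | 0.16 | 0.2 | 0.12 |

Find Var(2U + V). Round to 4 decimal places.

E[U] = 2.92,  E[V] = 1.8,  E[UV] = 4.84
Var(U) = 12.52 − (2.92)² = 3.9936;  Var(V) = 4.92 − (1.8)² = 1.68
Cov(U,V) = 4.84 − (2.92)(1.8) = -0.416
Var(2U + V) = (2)²·3.9936 + (1)²·1.68 + 2·(2)·(1)·-0.416 = 15.9904

15.9904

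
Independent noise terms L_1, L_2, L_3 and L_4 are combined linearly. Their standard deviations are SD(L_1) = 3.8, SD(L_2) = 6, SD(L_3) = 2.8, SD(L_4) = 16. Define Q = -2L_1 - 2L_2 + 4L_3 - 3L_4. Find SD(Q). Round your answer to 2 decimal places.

var(L_1) = 14.44, var(L_2) = 36, var(L_3) = 7.84, var(L_4) = 256
By independence, var(Q) = (-2)²var(L_1) + (-2)²var(L_2) + (4)²var(L_3) + (-3)²var(L_4)
= (-2)²·14.44 + (-2)²·36 + (4)²·7.84 + (-3)²·256 = 2631.2
SD(Q) = √2631.2 ≈ 51.30

51.30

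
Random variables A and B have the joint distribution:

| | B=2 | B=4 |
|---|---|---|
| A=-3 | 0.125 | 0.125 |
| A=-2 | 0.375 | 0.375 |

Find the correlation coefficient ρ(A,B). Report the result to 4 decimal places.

E[A] = -2.25,  E[B] = 3
E[AB] = -6.75
Cov(A,B) = E[AB] − E[A]E[B] = -6.75 − (-2.25)(3) = 0
Var(A) = 0.1875,  Var(B) = 1
ρ = 0 / √(0.1875·1) ≈ 0.0000

0.0000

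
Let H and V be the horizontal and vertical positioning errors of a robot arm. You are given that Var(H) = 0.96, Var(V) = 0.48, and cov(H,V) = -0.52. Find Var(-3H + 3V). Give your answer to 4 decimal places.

22.3200

Var(-3H + 3V) = (-3)²·Var(H) + (3)²·Var(V) + 2·(-3)·(3)·cov(H,V)
= 9·0.96 + 9·0.48 + -18·-0.52 = 22.32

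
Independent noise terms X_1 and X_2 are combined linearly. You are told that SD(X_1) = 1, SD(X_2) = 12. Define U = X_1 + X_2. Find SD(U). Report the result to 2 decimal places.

Var(X_1) = 1, Var(X_2) = 144
By independence, Var(U) = (1)²Var(X_1) + (1)²Var(X_2)
= (1)²·1 + (1)²·144 = 145
SD(U) = √145 ≈ 12.04

12.04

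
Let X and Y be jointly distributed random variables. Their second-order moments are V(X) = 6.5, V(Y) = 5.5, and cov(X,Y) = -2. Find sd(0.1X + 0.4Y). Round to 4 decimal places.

V(0.1X + 0.4Y) = (0.1)²·V(X) + (0.4)²·V(Y) + 2·(0.1)·(0.4)·cov(X,Y)
= 0.01·6.5 + 0.16·5.5 + 0.08·-2 = 0.785
sd(0.1X + 0.4Y) = √0.785 ≈ 0.8860

0.8860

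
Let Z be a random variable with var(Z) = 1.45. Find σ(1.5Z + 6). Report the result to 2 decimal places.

1.81

var(1.5Z + 6) = (1.5)²·1.45 = 3.2625
σ(1.5Z + 6) = √3.2625 ≈ 1.81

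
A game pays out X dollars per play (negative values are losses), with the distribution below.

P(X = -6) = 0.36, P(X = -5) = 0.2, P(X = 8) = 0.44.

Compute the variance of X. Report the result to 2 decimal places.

E[X] = (-6)(0.36) + (-5)(0.2) + (8)(0.44) = 0.36
E[X²] = (-6)²(0.36) + (-5)²(0.2) + (8)²(0.44) = 46.12
var(X) = E[X²] − (E[X])² = 46.12 − (0.36)² = 45.9904

45.99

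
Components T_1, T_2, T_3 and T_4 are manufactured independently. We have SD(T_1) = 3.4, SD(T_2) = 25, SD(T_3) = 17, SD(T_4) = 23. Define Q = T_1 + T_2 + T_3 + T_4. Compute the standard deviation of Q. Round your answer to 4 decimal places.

38.1387

Var(T_1) = 11.56, Var(T_2) = 625, Var(T_3) = 289, Var(T_4) = 529
By independence, Var(Q) = (1)²Var(T_1) + (1)²Var(T_2) + (1)²Var(T_3) + (1)²Var(T_4)
= (1)²·11.56 + (1)²·625 + (1)²·289 + (1)²·529 = 1454.56
SD(Q) = √1454.56 ≈ 38.1387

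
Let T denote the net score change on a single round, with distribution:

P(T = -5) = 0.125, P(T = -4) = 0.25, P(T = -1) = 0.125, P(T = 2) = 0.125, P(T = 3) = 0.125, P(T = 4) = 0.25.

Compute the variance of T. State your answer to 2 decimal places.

E[T] = (-5)(0.125) + (-4)(0.25) + (-1)(0.125) + (2)(0.125) + (3)(0.125) + (4)(0.25) = -0.125
E[T²] = (-5)²(0.125) + (-4)²(0.25) + (-1)²(0.125) + (2)²(0.125) + (3)²(0.125) + (4)²(0.25) = 12.875
V(T) = E[T²] − (E[T])² = 12.875 − (-0.125)² = 12.859375

12.86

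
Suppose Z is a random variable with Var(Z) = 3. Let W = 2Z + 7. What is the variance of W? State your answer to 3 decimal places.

Var(2Z + 7) = (2)²·Var(Z) = 4·3 = 12

12.000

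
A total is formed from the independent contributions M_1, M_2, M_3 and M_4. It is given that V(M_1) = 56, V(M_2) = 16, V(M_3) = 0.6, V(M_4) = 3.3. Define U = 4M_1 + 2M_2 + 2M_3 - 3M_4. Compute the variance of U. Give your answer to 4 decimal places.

992.1000

By independence, V(U) = (4)²V(M_1) + (2)²V(M_2) + (2)²V(M_3) + (-3)²V(M_4)
= (4)²·56 + (2)²·16 + (2)²·0.6 + (-3)²·3.3 = 992.1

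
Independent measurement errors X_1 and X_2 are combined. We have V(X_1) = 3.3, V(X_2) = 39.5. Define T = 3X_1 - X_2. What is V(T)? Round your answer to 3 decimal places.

By independence, V(T) = (3)²V(X_1) + (-1)²V(X_2)
= (3)²·3.3 + (-1)²·39.5 = 69.2

69.200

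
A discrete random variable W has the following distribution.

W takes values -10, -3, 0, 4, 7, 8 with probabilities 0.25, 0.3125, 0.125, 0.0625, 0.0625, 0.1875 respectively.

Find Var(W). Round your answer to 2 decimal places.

42.31

E[W] = (-10)(0.25) + (-3)(0.3125) + (0)(0.125) + (4)(0.0625) + (7)(0.0625) + (8)(0.1875) = -1.25
E[W²] = (-10)²(0.25) + (-3)²(0.3125) + (0)²(0.125) + (4)²(0.0625) + (7)²(0.0625) + (8)²(0.1875) = 43.875
Var(W) = E[W²] − (E[W])² = 43.875 − (-1.25)² = 42.3125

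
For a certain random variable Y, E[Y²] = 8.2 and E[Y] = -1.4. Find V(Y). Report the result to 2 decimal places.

V(Y) = 8.2 − (-1.4)² = 6.24

6.24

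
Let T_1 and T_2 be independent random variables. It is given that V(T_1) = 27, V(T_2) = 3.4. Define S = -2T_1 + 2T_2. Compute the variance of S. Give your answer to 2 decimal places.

By independence, V(S) = (-2)²V(T_1) + (2)²V(T_2)
= (-2)²·27 + (2)²·3.4 = 121.6

121.60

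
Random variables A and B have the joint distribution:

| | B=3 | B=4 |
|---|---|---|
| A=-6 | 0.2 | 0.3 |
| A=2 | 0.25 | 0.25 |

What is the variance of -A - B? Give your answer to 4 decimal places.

15.8475

E[A] = -2,  E[B] = 3.55,  E[AB] = -7.3
V(A) = 20 − (-2)² = 16;  V(B) = 12.85 − (3.55)² = 0.2475
cov(A,B) = -7.3 − (-2)(3.55) = -0.2
V(-A - B) = (-1)²·16 + (-1)²·0.2475 + 2·(-1)·(-1)·-0.2 = 15.8475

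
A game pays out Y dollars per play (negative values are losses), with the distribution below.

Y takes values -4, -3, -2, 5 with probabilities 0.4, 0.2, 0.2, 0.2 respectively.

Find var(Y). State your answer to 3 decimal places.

E[Y] = (-4)(0.4) + (-3)(0.2) + (-2)(0.2) + (5)(0.2) = -1.6
E[Y²] = (-4)²(0.4) + (-3)²(0.2) + (-2)²(0.2) + (5)²(0.2) = 14
var(Y) = E[Y²] − (E[Y])² = 14 − (-1.6)² = 11.44

11.440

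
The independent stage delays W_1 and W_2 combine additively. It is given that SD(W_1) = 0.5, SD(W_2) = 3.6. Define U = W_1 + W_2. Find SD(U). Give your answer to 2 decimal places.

Var(W_1) = 0.25, Var(W_2) = 12.96
By independence, Var(U) = (1)²Var(W_1) + (1)²Var(W_2)
= (1)²·0.25 + (1)²·12.96 = 13.21
SD(U) = √13.21 ≈ 3.63

3.63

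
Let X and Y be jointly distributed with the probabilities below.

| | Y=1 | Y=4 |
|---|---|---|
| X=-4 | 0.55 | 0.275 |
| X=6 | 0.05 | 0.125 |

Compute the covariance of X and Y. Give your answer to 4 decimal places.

E[X] = -2.25,  E[Y] = 2.2
E[XY] = -3.3
Cov(X,Y) = E[XY] − E[X]E[Y] = -3.3 − (-2.25)(2.2) = 1.65

1.6500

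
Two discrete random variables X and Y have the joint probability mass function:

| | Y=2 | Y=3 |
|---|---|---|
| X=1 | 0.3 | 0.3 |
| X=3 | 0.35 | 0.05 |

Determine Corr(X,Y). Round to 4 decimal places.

-0.3852

E[X] = 1.8,  E[Y] = 2.35
E[XY] = 4.05
Cov(X,Y) = E[XY] − E[X]E[Y] = 4.05 − (1.8)(2.35) = -0.18
Var(X) = 0.96,  Var(Y) = 0.2275
ρ = -0.18 / √(0.96·0.2275) ≈ -0.3852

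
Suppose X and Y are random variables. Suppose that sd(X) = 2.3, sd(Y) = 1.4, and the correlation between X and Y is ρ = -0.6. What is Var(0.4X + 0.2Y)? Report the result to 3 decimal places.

0.616

Var(X) = (2.3)² = 5.29;  Var(Y) = (1.4)² = 1.96
Cov(X,Y) = ρ·sd(X)·sd(Y) = -0.6·2.3·1.4 = -1.932
Var(0.4X + 0.2Y) = (0.4)²·Var(X) + (0.2)²·Var(Y) + 2·(0.4)·(0.2)·Cov(X,Y)
= 0.16·5.29 + 0.04·1.96 + 0.16·-1.932 = 0.61568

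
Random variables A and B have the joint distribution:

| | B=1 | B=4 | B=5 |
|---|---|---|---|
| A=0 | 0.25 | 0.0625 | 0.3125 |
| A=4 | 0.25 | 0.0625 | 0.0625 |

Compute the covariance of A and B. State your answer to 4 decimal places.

E[A] = 1.5,  E[B] = 2.875
E[AB] = 3.25
cov(A,B) = E[AB] − E[A]E[B] = 3.25 − (1.5)(2.875) = -1.0625

-1.0625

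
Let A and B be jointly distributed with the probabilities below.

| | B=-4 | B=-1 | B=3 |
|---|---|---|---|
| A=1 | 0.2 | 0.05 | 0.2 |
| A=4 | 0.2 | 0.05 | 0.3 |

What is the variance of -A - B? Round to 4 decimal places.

14.1475

E[A] = 2.65,  E[B] = -0.2,  E[AB] = -0.05
Var(A) = 9.25 − (2.65)² = 2.2275;  Var(B) = 11 − (-0.2)² = 10.96
cov(A,B) = -0.05 − (2.65)(-0.2) = 0.48
Var(-A - B) = (-1)²·2.2275 + (-1)²·10.96 + 2·(-1)·(-1)·0.48 = 14.1475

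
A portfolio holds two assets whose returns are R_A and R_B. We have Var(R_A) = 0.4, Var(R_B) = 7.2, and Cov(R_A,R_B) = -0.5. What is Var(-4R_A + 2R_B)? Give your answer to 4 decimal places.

Var(-4R_A + 2R_B) = (-4)²·Var(R_A) + (2)²·Var(R_B) + 2·(-4)·(2)·Cov(R_A,R_B)
= 16·0.4 + 4·7.2 + -16·-0.5 = 43.2

43.2000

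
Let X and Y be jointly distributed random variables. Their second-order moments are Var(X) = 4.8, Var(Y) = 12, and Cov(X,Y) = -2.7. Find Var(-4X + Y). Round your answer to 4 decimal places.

110.4000

Var(-4X + Y) = (-4)²·Var(X) + (1)²·Var(Y) + 2·(-4)·(1)·Cov(X,Y)
= 16·4.8 + 1·12 + -8·-2.7 = 110.4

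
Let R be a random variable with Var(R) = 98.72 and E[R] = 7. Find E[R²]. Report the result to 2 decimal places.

147.72

E[R²] = Var(R) + (E[R])² = 98.72 + (7)² = 147.72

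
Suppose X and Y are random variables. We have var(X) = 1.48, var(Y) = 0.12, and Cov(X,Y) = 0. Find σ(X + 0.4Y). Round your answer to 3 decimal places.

1.224

var(X + 0.4Y) = (1)²·var(X) + (0.4)²·var(Y) + 2·(1)·(0.4)·Cov(X,Y)
= 1·1.48 + 0.16·0.12 + 0.8·0 = 1.4992
σ(X + 0.4Y) = √1.4992 ≈ 1.224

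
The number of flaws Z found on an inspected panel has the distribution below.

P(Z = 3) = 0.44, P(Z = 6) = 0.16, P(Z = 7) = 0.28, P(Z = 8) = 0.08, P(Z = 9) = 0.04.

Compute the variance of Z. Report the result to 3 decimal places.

E[Z] = (3)(0.44) + (6)(0.16) + (7)(0.28) + (8)(0.08) + (9)(0.04) = 5.24
E[Z²] = (3)²(0.44) + (6)²(0.16) + (7)²(0.28) + (8)²(0.08) + (9)²(0.04) = 31.8
V(Z) = E[Z²] − (E[Z])² = 31.8 − (5.24)² = 4.3424

4.342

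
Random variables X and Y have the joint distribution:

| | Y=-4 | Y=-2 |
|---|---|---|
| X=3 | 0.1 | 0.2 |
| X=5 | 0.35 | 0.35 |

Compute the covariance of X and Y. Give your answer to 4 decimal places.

E[X] = 4.4,  E[Y] = -2.9
E[XY] = -12.9
Cov(X,Y) = E[XY] − E[X]E[Y] = -12.9 − (4.4)(-2.9) = -0.14

-0.1400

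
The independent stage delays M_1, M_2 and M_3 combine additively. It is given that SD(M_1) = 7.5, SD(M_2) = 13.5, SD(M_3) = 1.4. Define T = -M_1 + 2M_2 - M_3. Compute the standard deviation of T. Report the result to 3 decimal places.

28.057

Var(M_1) = 56.25, Var(M_2) = 182.25, Var(M_3) = 1.96
By independence, Var(T) = (-1)²Var(M_1) + (2)²Var(M_2) + (-1)²Var(M_3)
= (-1)²·56.25 + (2)²·182.25 + (-1)²·1.96 = 787.21
SD(T) = √787.21 ≈ 28.057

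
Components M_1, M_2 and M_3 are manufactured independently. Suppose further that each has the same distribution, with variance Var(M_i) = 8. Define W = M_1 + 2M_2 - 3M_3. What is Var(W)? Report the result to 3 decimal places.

By independence, Var(W) = (1)²Var(M_1) + (2)²Var(M_2) + (-3)²Var(M_3)
= (1)²·8 + (2)²·8 + (-3)²·8 = 112

112.000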